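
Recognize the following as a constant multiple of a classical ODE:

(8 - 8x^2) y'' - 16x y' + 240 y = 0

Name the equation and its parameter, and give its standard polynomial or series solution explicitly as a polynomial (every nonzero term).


All three coefficients share the factor 8; dividing through by 8 gives  (1 - x^2) y'' - 2x y' + 30 y = 0.
This matches the Legendre equation (1 - x^2) y'' - 2x y' + n(n+1) y = 0 (note the -2x y' term) with n(n+1) = 30, so n = 5; the polynomial solution is P_5(x).
With y = sum_k a_k x^k, matching x^k gives (k+2)(k+1) a_{k+2} = [k(k+1) - n(n+1)] a_k = (k - 5)(k + 6) a_k. The right side vanishes at k = 5, so the series with the parity of 5 terminates at degree 5.
Standard normalization (P_n(1) = 1): leading coefficient (2n)!/(2^n (n!)^2) = 3628800/(32*14400) = 63/8, so a_5 = 63/8. Work downward with a_k = (k+1)(k+2) a_{k+2} / ((k - 5)(k + 6)):
  a_3 = (4)(5)(63/8) / ((3 - 5)(3 + 6)) = (315/2)/(-18) = -35/4
  a_1 = (2)(3)(-35/4) / ((1 - 5)(1 + 6)) = (-105/2)/(-28) = 15/8
Hence P_5(x) = 63 x^5/8 - 35 x^3/4 + 15 x/8.

P_5(x); series = 63 x^5/8 - 35 x^3/4 + 15 x/8


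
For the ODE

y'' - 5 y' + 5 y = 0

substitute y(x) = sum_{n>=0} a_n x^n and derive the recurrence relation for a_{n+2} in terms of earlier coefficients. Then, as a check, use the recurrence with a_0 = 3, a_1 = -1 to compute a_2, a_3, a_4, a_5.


Substitute y = sum_n a_n x^n.
y''(x) has coefficient (n+2)(n+1) a_{n+2} at x^n;
-5 y'(x) has coefficient -5 (n+1) a_{n+1} at x^n;
5 y(x) has coefficient 5 a_n at x^n.
Matching x^n: (n+2)(n+1) a_{n+2} - 5 (n+1) a_{n+1} + 5 a_n = 0.
Thus a_{n+2} = [5 (n+1) a_{n+1} - 5 a_n] / ((n+1)(n+2)).

Check with a_0 = 3, a_1 = -1 (apply the recurrence for n = 0, 1, 2, 3): a_0 = 3, a_1 = -1, a_2 = -10, a_3 = -95/6, a_4 = -125/8, a_5 = -35/3.

a_(n+2) = [5 (n+1) a_(n+1) - 5 a_n] / ((n+1)(n+2)); check: a_0 = 3, a_1 = -1, a_2 = -10, a_3 = -95/6, a_4 = -125/8, a_5 = -35/3


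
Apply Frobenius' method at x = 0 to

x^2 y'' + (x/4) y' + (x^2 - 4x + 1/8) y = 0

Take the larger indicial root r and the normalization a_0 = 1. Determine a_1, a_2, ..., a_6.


Write in Frobenius form y'' + (p(x)/x) y' + (q(x)/x^2) y = 0:
  p(x) = 1/4,  q(x) = x^2 - 4x + 1/8.
Indicial equation: r(r-1) + (1/4) r + (1/8) = 0 -> roots r_1 = 1/2, r_2 = 1/4.
Take r = r_1 = 1/2. Let y(x) = x^r sum_{n>=0} a_n x^n with a_0 = 1.
Substitute y = x^r sum a_n x^n and match x^{r+n}. The recurrence is
  D(n) a_n - 4 a_{n-1} + 1 a_{n-2} = 0,  where D(n) = (r+n)(r+n-1) + (1/4)(r+n) + (1/8).
  a_n = [4 a_{n-1} - 1 a_{n-2}] / D(n).
Since the indicial polynomial factors as (r - r_1)(r - r_2), D(n) = (r_1 + n - r_1)(r_1 + n - r_2) = n(n + 1/4).
Evaluating step by step (a_0 = 1):
  n = 1: D(1) = 1(1 + 1/4) = 5/4; numerator = 4(1) = 4; a_1 = (4)/(5/4) = 16/5
  n = 2: D(2) = 2(2 + 1/4) = 9/2; numerator = 4(16/5) - 1(1) = 59/5; a_2 = (59/5)/(9/2) = 118/45
  n = 3: D(3) = 3(3 + 1/4) = 39/4; numerator = 4(118/45) - 1(16/5) = 328/45; a_3 = (328/45)/(39/4) = 1312/1755
  n = 4: D(4) = 4(4 + 1/4) = 17; numerator = 4(1312/1755) - 1(118/45) = 646/1755; a_4 = (646/1755)/(17) = 38/1755
  n = 5: D(5) = 5(5 + 1/4) = 105/4; numerator = 4(38/1755) - 1(1312/1755) = -232/351; a_5 = (-232/351)/(105/4) = -928/36855
  n = 6: D(6) = 6(6 + 1/4) = 75/2; numerator = 4(-928/36855) - 1(38/1755) = -902/7371; a_6 = (-902/7371)/(75/2) = -1804/552825

r = 1/2; a_0 = 1; a_1 = 16/5; a_2 = 118/45; a_3 = 1312/1755; a_4 = 38/1755; a_5 = -928/36855; a_6 = -1804/552825


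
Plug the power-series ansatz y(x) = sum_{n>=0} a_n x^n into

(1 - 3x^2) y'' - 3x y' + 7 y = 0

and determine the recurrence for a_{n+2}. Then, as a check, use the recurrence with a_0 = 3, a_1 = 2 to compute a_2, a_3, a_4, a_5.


Substitute y = sum_n a_n x^n.
(1 - 3 x^2) y'' contributes (n+2)(n+1) a_{n+2} - 3 n(n-1) a_n at x^n.
-3 x y'(x) contributes -3 n a_n at x^n.
7 y(x) contributes 7 a_n at x^n.
Matching x^n: (n+2)(n+1) a_{n+2} + (-3 n(n-1) - 3 n + 7) a_n = 0.
Thus a_{n+2} = (3 n(n-1) + 3 n - 7) / ((n+1)(n+2)) * a_n.

Check with a_0 = 3, a_1 = 2 (apply the recurrence for n = 0, 1, 2, 3): a_0 = 3, a_1 = 2, a_2 = -21/2, a_3 = -4/3, a_4 = -35/8, a_5 = -4/3.

a_(n+2) = (3 n(n-1) + 3 n - 7) / ((n+1)(n+2)) * a_n; check: a_0 = 3, a_1 = 2, a_2 = -21/2, a_3 = -4/3, a_4 = -35/8, a_5 = -4/3


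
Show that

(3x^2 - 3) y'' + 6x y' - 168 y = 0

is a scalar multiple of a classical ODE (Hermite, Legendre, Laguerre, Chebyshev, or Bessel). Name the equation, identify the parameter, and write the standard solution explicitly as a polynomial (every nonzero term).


All three coefficients share the factor -3; dividing through by -3 gives  (1 - x^2) y'' - 2x y' + 56 y = 0.
This matches the Legendre equation (1 - x^2) y'' - 2x y' + n(n+1) y = 0 (note the -2x y' term) with n(n+1) = 56, so n = 7; the polynomial solution is P_7(x).
With y = sum_k a_k x^k, matching x^k gives (k+2)(k+1) a_{k+2} = [k(k+1) - n(n+1)] a_k = (k - 7)(k + 8) a_k. The right side vanishes at k = 7, so the series with the parity of 7 terminates at degree 7.
Standard normalization (P_n(1) = 1): leading coefficient (2n)!/(2^n (n!)^2) = 87178291200/(128*25401600) = 429/16, so a_7 = 429/16. Work downward with a_k = (k+1)(k+2) a_{k+2} / ((k - 7)(k + 8)):
  a_5 = (6)(7)(429/16) / ((5 - 7)(5 + 8)) = (9009/8)/(-26) = -693/16
  a_3 = (4)(5)(-693/16) / ((3 - 7)(3 + 8)) = (-3465/4)/(-44) = 315/16
  a_1 = (2)(3)(315/16) / ((1 - 7)(1 + 8)) = (945/8)/(-54) = -35/16
Hence P_7(x) = 429 x^7/16 - 693 x^5/16 + 315 x^3/16 - 35 x/16.

P_7(x); series = 429 x^7/16 - 693 x^5/16 + 315 x^3/16 - 35 x/16


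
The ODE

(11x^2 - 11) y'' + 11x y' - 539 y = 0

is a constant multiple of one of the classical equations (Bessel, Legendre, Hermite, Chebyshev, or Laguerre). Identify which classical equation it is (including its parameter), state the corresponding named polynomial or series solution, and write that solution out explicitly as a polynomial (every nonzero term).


All three coefficients share the factor -11; dividing through by -11 gives  (1 - x^2) y'' - x y' + 49 y = 0.
This matches the Chebyshev equation (1 - x^2) y'' - x y' + n^2 y = 0 (note the -x y' term, not -2x y') with n^2 = 49, so n = 7; the polynomial solution is T_7(x).
With y = sum_k a_k x^k, matching x^k gives (k+2)(k+1) a_{k+2} = (k^2 - n^2) a_k = (k - 7)(k + 7) a_k. The right side vanishes at k = 7, so the series with the parity of 7 terminates at degree 7.
Standard normalization: leading coefficient of T_n is 2^(n-1), so a_7 = 2^6 = 64. Work downward with a_k = (k+1)(k+2) a_{k+2} / ((k - 7)(k + 7)):
  a_5 = (6)(7)(64) / ((5 - 7)(5 + 7)) = 2688/(-24) = -112
  a_3 = (4)(5)(-112) / ((3 - 7)(3 + 7)) = -2240/(-40) = 56
  a_1 = (2)(3)(56) / ((1 - 7)(1 + 7)) = 336/(-48) = -7
Hence T_7(x) = 64 x^7 - 112 x^5 + 56 x^3 - 7 x.

T_7(x); series = 64 x^7 - 112 x^5 + 56 x^3 - 7 x


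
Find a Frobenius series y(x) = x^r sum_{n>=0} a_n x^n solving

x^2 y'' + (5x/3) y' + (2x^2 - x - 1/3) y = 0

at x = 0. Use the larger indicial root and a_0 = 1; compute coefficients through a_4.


Write in Frobenius form y'' + (p(x)/x) y' + (q(x)/x^2) y = 0:
  p(x) = 5/3,  q(x) = 2x^2 - x - 1/3.
Indicial equation: r(r-1) + (5/3) r + (-1/3) = 0 -> roots r_1 = 1/3, r_2 = -1.
Take r = r_1 = 1/3. Let y(x) = x^r sum_{n>=0} a_n x^n with a_0 = 1.
Substitute y = x^r sum a_n x^n and match x^{r+n}. The recurrence is
  D(n) a_n - 1 a_{n-1} + 2 a_{n-2} = 0,  where D(n) = (r+n)(r+n-1) + (5/3)(r+n) + (-1/3).
  a_n = [1 a_{n-1} - 2 a_{n-2}] / D(n).
Since the indicial polynomial factors as (r - r_1)(r - r_2), D(n) = (r_1 + n - r_1)(r_1 + n - r_2) = n(n + 4/3).
Evaluating step by step (a_0 = 1):
  n = 1: D(1) = 1(1 + 4/3) = 7/3; numerator = 1(1) = 1; a_1 = (1)/(7/3) = 3/7
  n = 2: D(2) = 2(2 + 4/3) = 20/3; numerator = 1(3/7) - 2(1) = -11/7; a_2 = (-11/7)/(20/3) = -33/140
  n = 3: D(3) = 3(3 + 4/3) = 13; numerator = 1(-33/140) - 2(3/7) = -153/140; a_3 = (-153/140)/(13) = -153/1820
  n = 4: D(4) = 4(4 + 4/3) = 64/3; numerator = 1(-153/1820) - 2(-33/140) = 141/364; a_4 = (141/364)/(64/3) = 423/23296

r = 1/3; a_0 = 1; a_1 = 3/7; a_2 = -33/140; a_3 = -153/1820; a_4 = 423/23296


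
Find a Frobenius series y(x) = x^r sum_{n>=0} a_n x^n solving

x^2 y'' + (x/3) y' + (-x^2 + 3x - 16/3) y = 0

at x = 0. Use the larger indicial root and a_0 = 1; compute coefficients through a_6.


Write in Frobenius form y'' + (p(x)/x) y' + (q(x)/x^2) y = 0:
  p(x) = 1/3,  q(x) = -x^2 + 3x - 16/3.
Indicial equation: r(r-1) + (1/3) r + (-16/3) = 0 -> roots r_1 = 8/3, r_2 = -2.
Take r = r_1 = 8/3. Let y(x) = x^r sum_{n>=0} a_n x^n with a_0 = 1.
Substitute y = x^r sum a_n x^n and match x^{r+n}. The recurrence is
  D(n) a_n + 3 a_{n-1} - 1 a_{n-2} = 0,  where D(n) = (r+n)(r+n-1) + (1/3)(r+n) + (-16/3).
  a_n = [-3 a_{n-1} + 1 a_{n-2}] / D(n).
Since the indicial polynomial factors as (r - r_1)(r - r_2), D(n) = (r_1 + n - r_1)(r_1 + n - r_2) = n(n + 14/3).
Evaluating step by step (a_0 = 1):
  n = 1: D(1) = 1(1 + 14/3) = 17/3; numerator = -3(1) = -3; a_1 = (-3)/(17/3) = -9/17
  n = 2: D(2) = 2(2 + 14/3) = 40/3; numerator = -3(-9/17) + 1(1) = 44/17; a_2 = (44/17)/(40/3) = 33/170
  n = 3: D(3) = 3(3 + 14/3) = 23; numerator = -3(33/170) + 1(-9/17) = -189/170; a_3 = (-189/170)/(23) = -189/3910
  n = 4: D(4) = 4(4 + 14/3) = 104/3; numerator = -3(-189/3910) + 1(33/170) = 39/115; a_4 = (39/115)/(104/3) = 9/920
  n = 5: D(5) = 5(5 + 14/3) = 145/3; numerator = -3(9/920) + 1(-189/3910) = -243/3128; a_5 = (-243/3128)/(145/3) = -729/453560
  n = 6: D(6) = 6(6 + 14/3) = 64; numerator = -3(-729/453560) + 1(9/920) = 36/2465; a_6 = (36/2465)/(64) = 9/39440

r = 8/3; a_0 = 1; a_1 = -9/17; a_2 = 33/170; a_3 = -189/3910; a_4 = 9/920; a_5 = -729/453560; a_6 = 9/39440


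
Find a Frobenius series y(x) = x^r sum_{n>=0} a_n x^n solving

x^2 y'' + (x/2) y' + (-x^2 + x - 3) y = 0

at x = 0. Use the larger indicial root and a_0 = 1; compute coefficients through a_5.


Write in Frobenius form y'' + (p(x)/x) y' + (q(x)/x^2) y = 0:
  p(x) = 1/2,  q(x) = -x^2 + x - 3.
Indicial equation: r(r-1) + (1/2) r + (-3) = 0 -> roots r_1 = 2, r_2 = -3/2.
Take r = r_1 = 2. Let y(x) = x^r sum_{n>=0} a_n x^n with a_0 = 1.
Substitute y = x^r sum a_n x^n and match x^{r+n}. The recurrence is
  D(n) a_n + 1 a_{n-1} - 1 a_{n-2} = 0,  where D(n) = (r+n)(r+n-1) + (1/2)(r+n) + (-3).
  a_n = [-1 a_{n-1} + 1 a_{n-2}] / D(n).
Since the indicial polynomial factors as (r - r_1)(r - r_2), D(n) = (r_1 + n - r_1)(r_1 + n - r_2) = n(n + 7/2).
Evaluating step by step (a_0 = 1):
  n = 1: D(1) = 1(1 + 7/2) = 9/2; numerator = -1(1) = -1; a_1 = (-1)/(9/2) = -2/9
  n = 2: D(2) = 2(2 + 7/2) = 11; numerator = -1(-2/9) + 1(1) = 11/9; a_2 = (11/9)/(11) = 1/9
  n = 3: D(3) = 3(3 + 7/2) = 39/2; numerator = -1(1/9) + 1(-2/9) = -1/3; a_3 = (-1/3)/(39/2) = -2/117
  n = 4: D(4) = 4(4 + 7/2) = 30; numerator = -1(-2/117) + 1(1/9) = 5/39; a_4 = (5/39)/(30) = 1/234
  n = 5: D(5) = 5(5 + 7/2) = 85/2; numerator = -1(1/234) + 1(-2/117) = -5/234; a_5 = (-5/234)/(85/2) = -1/1989

r = 2; a_0 = 1; a_1 = -2/9; a_2 = 1/9; a_3 = -2/117; a_4 = 1/234; a_5 = -1/1989


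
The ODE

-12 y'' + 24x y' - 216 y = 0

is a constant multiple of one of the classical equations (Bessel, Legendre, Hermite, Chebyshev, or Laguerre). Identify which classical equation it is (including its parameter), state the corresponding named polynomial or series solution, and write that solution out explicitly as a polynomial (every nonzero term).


All three coefficients share the factor -12; dividing through by -12 gives  y'' - 2x y' + 18 y = 0.
This matches the Hermite equation y'' - 2x y' + 2n y = 0 with 2n = 18, so n = 9; the polynomial solution is H_9(x).
With y = sum_k a_k x^k, matching x^k gives (k+2)(k+1) a_{k+2} = 2(k - n) a_k = 2(k - 9) a_k. The right side vanishes at k = 9, so the series with the parity of 9 terminates at degree 9.
Standard normalization: leading coefficient of H_n is 2^n, so a_9 = 2^9 = 512. Work downward with a_k = (k+1)(k+2) a_{k+2} / (2(k - n)):
  a_7 = (8)(9)(512) / (2(7 - 9)) = 36864/(-4) = -9216
  a_5 = (6)(7)(-9216) / (2(5 - 9)) = -387072/(-8) = 48384
  a_3 = (4)(5)(48384) / (2(3 - 9)) = 967680/(-12) = -80640
  a_1 = (2)(3)(-80640) / (2(1 - 9)) = -483840/(-16) = 30240
Hence H_9(x) = 512 x^9 - 9216 x^7 + 48384 x^5 - 80640 x^3 + 30240 x.

H_9(x); series = 512 x^9 - 9216 x^7 + 48384 x^5 - 80640 x^3 + 30240 x


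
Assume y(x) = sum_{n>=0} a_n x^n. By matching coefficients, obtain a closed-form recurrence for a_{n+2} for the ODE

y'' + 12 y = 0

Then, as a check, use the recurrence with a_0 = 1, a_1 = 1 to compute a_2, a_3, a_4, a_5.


Substitute y = sum_n a_n x^n into y'' + (const) y = 0.
y''(x) = sum_{n>=0} (n+2)(n+1) a_{n+2} x^n.
The ODE becomes sum_n [(n+2)(n+1) a_{n+2} + 12 a_n] x^n = 0.
Setting each coefficient to zero gives the recurrence:
  (n+2)(n+1) a_{n+2} + 12 a_n = 0,
  a_{n+2} = -12 / ((n+1)(n+2)) a_n.

Check with a_0 = 1, a_1 = 1 (apply the recurrence for n = 0, 1, 2, 3): a_0 = 1, a_1 = 1, a_2 = -6, a_3 = -2, a_4 = 6, a_5 = 6/5.

a_{n+2} = -12/((n+1)(n+2)) * a_n; check: a_0 = 1, a_1 = 1, a_2 = -6, a_3 = -2, a_4 = 6, a_5 = 6/5


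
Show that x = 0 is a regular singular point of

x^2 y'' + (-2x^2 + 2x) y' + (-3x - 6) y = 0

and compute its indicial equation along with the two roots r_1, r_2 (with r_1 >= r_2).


Divide by x^2 to reach normal form y'' + P_1(x) y' + P_2(x) y = 0 with P_1(x) = -2 + 2/x and P_2(x) = -3/x - 6/x^2.
x = 0 is a singular point because the y'-coefficient -2 + 2/x has a pole at x = 0 and the y-coefficient -3/x - 6/x^2 has a pole at x = 0.
It is a regular singular point because x P_1(x) = p(x) = 2 - 2x and x^2 P_2(x) = q(x) = -3x - 6 are polynomials, hence analytic at x = 0.
p(0) = 2,  q(0) = -6.
Indicial equation: r(r-1) + p(0) r + q(0) = 0, i.e. r^2 + (p(0) - 1) r + q(0) = 0, i.e. r^2 + 1 r - 6 = 0.
Discriminant: (1)^2 - 4(-6) = 25, so r = (-1 ± 5)/2.
Solving: r_1 = 2, r_2 = -3.

indicial: r^2 + 1 r - 6 = 0; roots r_1 = 2, r_2 = -3


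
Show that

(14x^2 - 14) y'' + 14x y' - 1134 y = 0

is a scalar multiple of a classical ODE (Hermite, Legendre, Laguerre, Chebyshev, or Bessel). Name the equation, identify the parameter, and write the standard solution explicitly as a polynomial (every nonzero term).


All three coefficients share the factor -14; dividing through by -14 gives  (1 - x^2) y'' - x y' + 81 y = 0.
This matches the Chebyshev equation (1 - x^2) y'' - x y' + n^2 y = 0 (note the -x y' term, not -2x y') with n^2 = 81, so n = 9; the polynomial solution is T_9(x).
With y = sum_k a_k x^k, matching x^k gives (k+2)(k+1) a_{k+2} = (k^2 - n^2) a_k = (k - 9)(k + 9) a_k. The right side vanishes at k = 9, so the series with the parity of 9 terminates at degree 9.
Standard normalization: leading coefficient of T_n is 2^(n-1), so a_9 = 2^8 = 256. Work downward with a_k = (k+1)(k+2) a_{k+2} / ((k - 9)(k + 9)):
  a_7 = (8)(9)(256) / ((7 - 9)(7 + 9)) = 18432/(-32) = -576
  a_5 = (6)(7)(-576) / ((5 - 9)(5 + 9)) = -24192/(-56) = 432
  a_3 = (4)(5)(432) / ((3 - 9)(3 + 9)) = 8640/(-72) = -120
  a_1 = (2)(3)(-120) / ((1 - 9)(1 + 9)) = -720/(-80) = 9
Hence T_9(x) = 256 x^9 - 576 x^7 + 432 x^5 - 120 x^3 + 9 x.

T_9(x); series = 256 x^9 - 576 x^7 + 432 x^5 - 120 x^3 + 9 x


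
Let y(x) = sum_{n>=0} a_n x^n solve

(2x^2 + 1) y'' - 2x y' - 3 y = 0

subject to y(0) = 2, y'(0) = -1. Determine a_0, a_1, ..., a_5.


Ansatz: y(x) = sum_{n>=0} a_n x^n, so y'(x) = sum_{n>=1} n a_n x^(n-1) and y''(x) = sum_{n>=2} n(n-1) a_n x^(n-2).
Substitute into P(x) y'' + Q(x) y' + R(x) y = 0 with P(x) = 2x^2 + 1, Q(x) = -2x, R(x) = -3, and match powers of x.
Initial conditions: a_0 = 2, a_1 = -1.
Setting the coefficient of each power of x to zero and solving order by order (substituting the coefficients already found):
  x^0: 2 a_2 - 3 a_0 = 0  ->  2 a_2 = 3 a_0 = 6  ->  a_2 = 3
  x^1: 6 a_3 - 5 a_1 = 0  ->  6 a_3 = 5 a_1 = -5  ->  a_3 = -5/6
  x^2: 12 a_4 - 3 a_2 = 0  ->  12 a_4 = 3 a_2 = 9  ->  a_4 = 3/4
  x^3: 20 a_5 + 3 a_3 = 0  ->  20 a_5 = -3 a_3 = 5/2  ->  a_5 = 1/8
Truncated series: y(x) = 2 - x + 3 x^2 - (5/6) x^3 + (3/4) x^4 + (1/8) x^5 + O(x^6).

a_0 = 2; a_1 = -1; a_2 = 3; a_3 = -5/6; a_4 = 3/4; a_5 = 1/8


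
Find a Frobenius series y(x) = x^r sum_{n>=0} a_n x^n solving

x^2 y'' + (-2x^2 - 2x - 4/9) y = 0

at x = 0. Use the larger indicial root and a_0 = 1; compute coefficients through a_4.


Write in Frobenius form y'' + (p(x)/x) y' + (q(x)/x^2) y = 0:
  p(x) = 0,  q(x) = -2x^2 - 2x - 4/9.
Indicial equation: r(r-1) + (0) r + (-4/9) = 0 -> roots r_1 = 4/3, r_2 = -1/3.
Take r = r_1 = 4/3. Let y(x) = x^r sum_{n>=0} a_n x^n with a_0 = 1.
Substitute y = x^r sum a_n x^n and match x^{r+n}. The recurrence is
  D(n) a_n - 2 a_{n-1} - 2 a_{n-2} = 0,  where D(n) = (r+n)(r+n-1) + (0)(r+n) + (-4/9).
  a_n = [2 a_{n-1} + 2 a_{n-2}] / D(n).
Since the indicial polynomial factors as (r - r_1)(r - r_2), D(n) = (r_1 + n - r_1)(r_1 + n - r_2) = n(n + 5/3).
Evaluating step by step (a_0 = 1):
  n = 1: D(1) = 1(1 + 5/3) = 8/3; numerator = 2(1) = 2; a_1 = (2)/(8/3) = 3/4
  n = 2: D(2) = 2(2 + 5/3) = 22/3; numerator = 2(3/4) + 2(1) = 7/2; a_2 = (7/2)/(22/3) = 21/44
  n = 3: D(3) = 3(3 + 5/3) = 14; numerator = 2(21/44) + 2(3/4) = 27/11; a_3 = (27/11)/(14) = 27/154
  n = 4: D(4) = 4(4 + 5/3) = 68/3; numerator = 2(27/154) + 2(21/44) = 201/154; a_4 = (201/154)/(68/3) = 603/10472

r = 4/3; a_0 = 1; a_1 = 3/4; a_2 = 21/44; a_3 = 27/154; a_4 = 603/10472


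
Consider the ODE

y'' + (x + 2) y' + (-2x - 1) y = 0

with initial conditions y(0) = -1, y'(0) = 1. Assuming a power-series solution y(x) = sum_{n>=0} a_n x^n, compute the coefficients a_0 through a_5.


Ansatz: y(x) = sum_{n>=0} a_n x^n, so y'(x) = sum_{n>=1} n a_n x^(n-1) and y''(x) = sum_{n>=2} n(n-1) a_n x^(n-2).
Substitute into P(x) y'' + Q(x) y' + R(x) y = 0 with P(x) = 1, Q(x) = x + 2, R(x) = -2x - 1, and match powers of x.
Initial conditions: a_0 = -1, a_1 = 1.
Setting the coefficient of each power of x to zero and solving order by order (substituting the coefficients already found):
  x^0: 2 a_2 + 2 a_1 - a_0 = 0  ->  2 a_2 = -2 a_1 + a_0 = -3  ->  a_2 = -3/2
  x^1: 6 a_3 + 4 a_2 - 2 a_0 = 0  ->  6 a_3 = -4 a_2 + 2 a_0 = 4  ->  a_3 = 2/3
  x^2: 12 a_4 + 6 a_3 + a_2 - 2 a_1 = 0  ->  12 a_4 = -6 a_3 - a_2 + 2 a_1 = -1/2  ->  a_4 = -1/24
  x^3: 20 a_5 + 8 a_4 + 2 a_3 - 2 a_2 = 0  ->  20 a_5 = -8 a_4 - 2 a_3 + 2 a_2 = -4  ->  a_5 = -1/5
Truncated series: y(x) = -1 + x - (3/2) x^2 + (2/3) x^3 - (1/24) x^4 - (1/5) x^5 + O(x^6).

a_0 = -1; a_1 = 1; a_2 = -3/2; a_3 = 2/3; a_4 = -1/24; a_5 = -1/5


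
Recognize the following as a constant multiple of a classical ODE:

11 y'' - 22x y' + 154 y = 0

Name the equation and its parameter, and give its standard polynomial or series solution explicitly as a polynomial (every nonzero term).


All three coefficients share the factor 11; dividing through by 11 gives  y'' - 2x y' + 14 y = 0.
This matches the Hermite equation y'' - 2x y' + 2n y = 0 with 2n = 14, so n = 7; the polynomial solution is H_7(x).
With y = sum_k a_k x^k, matching x^k gives (k+2)(k+1) a_{k+2} = 2(k - n) a_k = 2(k - 7) a_k. The right side vanishes at k = 7, so the series with the parity of 7 terminates at degree 7.
Standard normalization: leading coefficient of H_n is 2^n, so a_7 = 2^7 = 128. Work downward with a_k = (k+1)(k+2) a_{k+2} / (2(k - n)):
  a_5 = (6)(7)(128) / (2(5 - 7)) = 5376/(-4) = -1344
  a_3 = (4)(5)(-1344) / (2(3 - 7)) = -26880/(-8) = 3360
  a_1 = (2)(3)(3360) / (2(1 - 7)) = 20160/(-12) = -1680
Hence H_7(x) = 128 x^7 - 1344 x^5 + 3360 x^3 - 1680 x.

H_7(x); series = 128 x^7 - 1344 x^5 + 3360 x^3 - 1680 x


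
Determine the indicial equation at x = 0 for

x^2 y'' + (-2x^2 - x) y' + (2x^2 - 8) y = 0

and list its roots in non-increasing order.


Divide by x^2 to reach normal form y'' + P_1(x) y' + P_2(x) y = 0 with P_1(x) = -2 - 1/x and P_2(x) = 2 - 8/x^2.
x = 0 is a singular point because the y'-coefficient -2 - 1/x has a pole at x = 0 and the y-coefficient 2 - 8/x^2 has a pole at x = 0.
It is a regular singular point because x P_1(x) = p(x) = -2x - 1 and x^2 P_2(x) = q(x) = 2x^2 - 8 are polynomials, hence analytic at x = 0.
p(0) = -1,  q(0) = -8.
Indicial equation: r(r-1) + p(0) r + q(0) = 0, i.e. r^2 + (p(0) - 1) r + q(0) = 0, i.e. r^2 - 2 r - 8 = 0.
Discriminant: (-2)^2 - 4(-8) = 36, so r = (2 ± 6)/2.
Solving: r_1 = 4, r_2 = -2.

indicial: r^2 - 2 r - 8 = 0; roots r_1 = 4, r_2 = -2


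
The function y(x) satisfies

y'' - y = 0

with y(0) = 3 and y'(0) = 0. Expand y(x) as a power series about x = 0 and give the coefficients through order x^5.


Ansatz: y(x) = sum_{n>=0} a_n x^n, so y'(x) = sum_{n>=1} n a_n x^(n-1) and y''(x) = sum_{n>=2} n(n-1) a_n x^(n-2).
Substitute into P(x) y'' + Q(x) y' + R(x) y = 0 with P(x) = 1, Q(x) = 0, R(x) = -1, and match powers of x.
Initial conditions: a_0 = 3, a_1 = 0.
Setting the coefficient of each power of x to zero and solving order by order (substituting the coefficients already found):
  x^0: 2 a_2 - a_0 = 0  ->  2 a_2 = a_0 = 3  ->  a_2 = 3/2
  x^1: 6 a_3 - a_1 = 0  ->  6 a_3 = a_1 = 0  ->  a_3 = 0
  x^2: 12 a_4 - a_2 = 0  ->  12 a_4 = a_2 = 3/2  ->  a_4 = 1/8
  x^3: 20 a_5 - a_3 = 0  ->  20 a_5 = a_3 = 0  ->  a_5 = 0
Truncated series: y(x) = 3 + (3/2) x^2 + (1/8) x^4 + O(x^6).

a_0 = 3; a_1 = 0; a_2 = 3/2; a_3 = 0; a_4 = 1/8; a_5 = 0


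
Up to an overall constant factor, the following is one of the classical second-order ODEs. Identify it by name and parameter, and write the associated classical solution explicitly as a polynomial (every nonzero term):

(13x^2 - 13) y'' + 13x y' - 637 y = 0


All three coefficients share the factor -13; dividing through by -13 gives  (1 - x^2) y'' - x y' + 49 y = 0.
This matches the Chebyshev equation (1 - x^2) y'' - x y' + n^2 y = 0 (note the -x y' term, not -2x y') with n^2 = 49, so n = 7; the polynomial solution is T_7(x).
With y = sum_k a_k x^k, matching x^k gives (k+2)(k+1) a_{k+2} = (k^2 - n^2) a_k = (k - 7)(k + 7) a_k. The right side vanishes at k = 7, so the series with the parity of 7 terminates at degree 7.
Standard normalization: leading coefficient of T_n is 2^(n-1), so a_7 = 2^6 = 64. Work downward with a_k = (k+1)(k+2) a_{k+2} / ((k - 7)(k + 7)):
  a_5 = (6)(7)(64) / ((5 - 7)(5 + 7)) = 2688/(-24) = -112
  a_3 = (4)(5)(-112) / ((3 - 7)(3 + 7)) = -2240/(-40) = 56
  a_1 = (2)(3)(56) / ((1 - 7)(1 + 7)) = 336/(-48) = -7
Hence T_7(x) = 64 x^7 - 112 x^5 + 56 x^3 - 7 x.

T_7(x); series = 64 x^7 - 112 x^5 + 56 x^3 - 7 x


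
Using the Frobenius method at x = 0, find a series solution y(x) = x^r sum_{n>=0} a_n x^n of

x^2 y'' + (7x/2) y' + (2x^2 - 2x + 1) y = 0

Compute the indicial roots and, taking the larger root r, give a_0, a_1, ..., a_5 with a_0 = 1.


Write in Frobenius form y'' + (p(x)/x) y' + (q(x)/x^2) y = 0:
  p(x) = 7/2,  q(x) = 2x^2 - 2x + 1.
Indicial equation: r(r-1) + (7/2) r + (1) = 0 -> roots r_1 = -1/2, r_2 = -2.
Take r = r_1 = -1/2. Let y(x) = x^r sum_{n>=0} a_n x^n with a_0 = 1.
Substitute y = x^r sum a_n x^n and match x^{r+n}. The recurrence is
  D(n) a_n - 2 a_{n-1} + 2 a_{n-2} = 0,  where D(n) = (r+n)(r+n-1) + (7/2)(r+n) + (1).
  a_n = [2 a_{n-1} - 2 a_{n-2}] / D(n).
Since the indicial polynomial factors as (r - r_1)(r - r_2), D(n) = (r_1 + n - r_1)(r_1 + n - r_2) = n(n + 3/2).
Evaluating step by step (a_0 = 1):
  n = 1: D(1) = 1(1 + 3/2) = 5/2; numerator = 2(1) = 2; a_1 = (2)/(5/2) = 4/5
  n = 2: D(2) = 2(2 + 3/2) = 7; numerator = 2(4/5) - 2(1) = -2/5; a_2 = (-2/5)/(7) = -2/35
  n = 3: D(3) = 3(3 + 3/2) = 27/2; numerator = 2(-2/35) - 2(4/5) = -12/7; a_3 = (-12/7)/(27/2) = -8/63
  n = 4: D(4) = 4(4 + 3/2) = 22; numerator = 2(-8/63) - 2(-2/35) = -44/315; a_4 = (-44/315)/(22) = -2/315
  n = 5: D(5) = 5(5 + 3/2) = 65/2; numerator = 2(-2/315) - 2(-8/63) = 76/315; a_5 = (76/315)/(65/2) = 152/20475

r = -1/2; a_0 = 1; a_1 = 4/5; a_2 = -2/35; a_3 = -8/63; a_4 = -2/315; a_5 = 152/20475


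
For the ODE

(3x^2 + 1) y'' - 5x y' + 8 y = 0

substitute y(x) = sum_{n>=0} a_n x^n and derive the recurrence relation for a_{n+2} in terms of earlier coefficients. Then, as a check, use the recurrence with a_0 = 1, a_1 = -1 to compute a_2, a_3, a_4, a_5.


Substitute y = sum_n a_n x^n.
(1 + 3 x^2) y'' contributes (n+2)(n+1) a_{n+2} + 3 n(n-1) a_n at x^n.
-5 x y'(x) contributes -5 n a_n at x^n.
8 y(x) contributes 8 a_n at x^n.
Matching x^n: (n+2)(n+1) a_{n+2} + (3 n(n-1) - 5 n + 8) a_n = 0.
Thus a_{n+2} = (-3 n(n-1) + 5 n - 8) / ((n+1)(n+2)) * a_n.

Check with a_0 = 1, a_1 = -1 (apply the recurrence for n = 0, 1, 2, 3): a_0 = 1, a_1 = -1, a_2 = -4, a_3 = 1/2, a_4 = 4/3, a_5 = -11/40.

a_(n+2) = (-3 n(n-1) + 5 n - 8) / ((n+1)(n+2)) * a_n; check: a_0 = 1, a_1 = -1, a_2 = -4, a_3 = 1/2, a_4 = 4/3, a_5 = -11/40


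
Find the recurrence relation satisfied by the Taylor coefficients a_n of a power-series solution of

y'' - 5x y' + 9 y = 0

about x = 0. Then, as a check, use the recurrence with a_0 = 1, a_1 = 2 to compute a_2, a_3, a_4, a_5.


Substitute y = sum_n a_n x^n.
y''(x) has coefficient (n+2)(n+1) a_{n+2} at x^n;
-5 x y'(x) has coefficient -5 n a_n at x^n (shift);
9 y(x) has coefficient 9 a_n at x^n.
Matching x^n: (n+2)(n+1) a_{n+2} + (-5n + 9) a_n = 0.
Thus a_{n+2} = (5n - 9) / ((n+1)(n+2)) * a_n.

Check with a_0 = 1, a_1 = 2 (apply the recurrence for n = 0, 1, 2, 3): a_0 = 1, a_1 = 2, a_2 = -9/2, a_3 = -4/3, a_4 = -3/8, a_5 = -2/5.

a_(n+2) = (5n - 9) / ((n+1)(n+2)) * a_n; check: a_0 = 1, a_1 = 2, a_2 = -9/2, a_3 = -4/3, a_4 = -3/8, a_5 = -2/5


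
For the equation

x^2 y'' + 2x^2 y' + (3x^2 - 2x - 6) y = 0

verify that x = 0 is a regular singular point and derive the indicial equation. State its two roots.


Divide by x^2 to reach normal form y'' + P_1(x) y' + P_2(x) y = 0 with P_1(x) = 2 and P_2(x) = 3 - 2/x - 6/x^2.
x = 0 is a singular point because the y-coefficient 3 - 2/x - 6/x^2 has a pole at x = 0.
It is a regular singular point because x P_1(x) = p(x) = 2x and x^2 P_2(x) = q(x) = 3x^2 - 2x - 6 are polynomials, hence analytic at x = 0.
p(0) = 0,  q(0) = -6.
Indicial equation: r(r-1) + p(0) r + q(0) = 0, i.e. r^2 + (p(0) - 1) r + q(0) = 0, i.e. r^2 - 1 r - 6 = 0.
Discriminant: (-1)^2 - 4(-6) = 25, so r = (1 ± 5)/2.
Solving: r_1 = 3, r_2 = -2.

indicial: r^2 - 1 r - 6 = 0; roots r_1 = 3, r_2 = -2


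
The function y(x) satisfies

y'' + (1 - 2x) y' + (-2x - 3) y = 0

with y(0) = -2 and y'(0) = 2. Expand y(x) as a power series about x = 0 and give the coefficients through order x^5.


Ansatz: y(x) = sum_{n>=0} a_n x^n, so y'(x) = sum_{n>=1} n a_n x^(n-1) and y''(x) = sum_{n>=2} n(n-1) a_n x^(n-2).
Substitute into P(x) y'' + Q(x) y' + R(x) y = 0 with P(x) = 1, Q(x) = 1 - 2x, R(x) = -2x - 3, and match powers of x.
Initial conditions: a_0 = -2, a_1 = 2.
Setting the coefficient of each power of x to zero and solving order by order (substituting the coefficients already found):
  x^0: 2 a_2 + a_1 - 3 a_0 = 0  ->  2 a_2 = -a_1 + 3 a_0 = -8  ->  a_2 = -4
  x^1: 6 a_3 + 2 a_2 - 5 a_1 - 2 a_0 = 0  ->  6 a_3 = -2 a_2 + 5 a_1 + 2 a_0 = 14  ->  a_3 = 7/3
  x^2: 12 a_4 + 3 a_3 - 7 a_2 - 2 a_1 = 0  ->  12 a_4 = -3 a_3 + 7 a_2 + 2 a_1 = -31  ->  a_4 = -31/12
  x^3: 20 a_5 + 4 a_4 - 9 a_3 - 2 a_2 = 0  ->  20 a_5 = -4 a_4 + 9 a_3 + 2 a_2 = 70/3  ->  a_5 = 7/6
Truncated series: y(x) = -2 + 2 x - 4 x^2 + (7/3) x^3 - (31/12) x^4 + (7/6) x^5 + O(x^6).

a_0 = -2; a_1 = 2; a_2 = -4; a_3 = 7/3; a_4 = -31/12; a_5 = 7/6


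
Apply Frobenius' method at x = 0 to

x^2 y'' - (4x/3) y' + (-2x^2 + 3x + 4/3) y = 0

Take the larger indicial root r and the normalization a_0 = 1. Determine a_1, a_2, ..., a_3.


Write in Frobenius form y'' + (p(x)/x) y' + (q(x)/x^2) y = 0:
  p(x) = -4/3,  q(x) = -2x^2 + 3x + 4/3.
Indicial equation: r(r-1) + (-4/3) r + (4/3) = 0 -> roots r_1 = 4/3, r_2 = 1.
Take r = r_1 = 4/3. Let y(x) = x^r sum_{n>=0} a_n x^n with a_0 = 1.
Substitute y = x^r sum a_n x^n and match x^{r+n}. The recurrence is
  D(n) a_n + 3 a_{n-1} - 2 a_{n-2} = 0,  where D(n) = (r+n)(r+n-1) + (-4/3)(r+n) + (4/3).
  a_n = [-3 a_{n-1} + 2 a_{n-2}] / D(n).
Since the indicial polynomial factors as (r - r_1)(r - r_2), D(n) = (r_1 + n - r_1)(r_1 + n - r_2) = n(n + 1/3).
Evaluating step by step (a_0 = 1):
  n = 1: D(1) = 1(1 + 1/3) = 4/3; numerator = -3(1) = -3; a_1 = (-3)/(4/3) = -9/4
  n = 2: D(2) = 2(2 + 1/3) = 14/3; numerator = -3(-9/4) + 2(1) = 35/4; a_2 = (35/4)/(14/3) = 15/8
  n = 3: D(3) = 3(3 + 1/3) = 10; numerator = -3(15/8) + 2(-9/4) = -81/8; a_3 = (-81/8)/(10) = -81/80

r = 4/3; a_0 = 1; a_1 = -9/4; a_2 = 15/8; a_3 = -81/80


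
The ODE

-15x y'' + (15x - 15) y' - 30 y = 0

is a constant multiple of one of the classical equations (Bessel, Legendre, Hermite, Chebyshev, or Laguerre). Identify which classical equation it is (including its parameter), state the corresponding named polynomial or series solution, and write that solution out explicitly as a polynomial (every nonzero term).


All three coefficients share the factor -15; dividing through by -15 gives  x y'' + (1 - x) y' + 2 y = 0.
This matches the Laguerre equation x y'' + (1 - x) y' + n y = 0 with n = 2; the polynomial solution is L_2(x).
With y = sum_k a_k x^k, matching x^k gives (k+1)k a_{k+1} + (k+1) a_{k+1} - k a_k + n a_k = 0, i.e. (k+1)^2 a_{k+1} = (k - n) a_k = (k - 2) a_k. The right side vanishes at k = 2, so the series terminates at degree 2.
Standard normalization L_n(0) = 1 gives a_0 = 1. Work upward with a_{k+1} = (k - 2) a_k / (k+1)^2:
  a_1 = (0 - 2)(1) / 1^2 = -2/1 = -2
  a_2 = (1 - 2)(-2) / 2^2 = 2/4 = 1/2
Hence L_2(x) = x^2/2 - 2 x + 1.

L_2(x); series = x^2/2 - 2 x + 1


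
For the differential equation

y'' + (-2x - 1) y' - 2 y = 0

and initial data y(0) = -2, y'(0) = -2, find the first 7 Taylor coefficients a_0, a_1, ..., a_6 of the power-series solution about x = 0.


Ansatz: y(x) = sum_{n>=0} a_n x^n, so y'(x) = sum_{n>=1} n a_n x^(n-1) and y''(x) = sum_{n>=2} n(n-1) a_n x^(n-2).
Substitute into P(x) y'' + Q(x) y' + R(x) y = 0 with P(x) = 1, Q(x) = -2x - 1, R(x) = -2, and match powers of x.
Initial conditions: a_0 = -2, a_1 = -2.
Setting the coefficient of each power of x to zero and solving order by order (substituting the coefficients already found):
  x^0: 2 a_2 - a_1 - 2 a_0 = 0  ->  2 a_2 = a_1 + 2 a_0 = -6  ->  a_2 = -3
  x^1: 6 a_3 - 2 a_2 - 4 a_1 = 0  ->  6 a_3 = 2 a_2 + 4 a_1 = -14  ->  a_3 = -7/3
  x^2: 12 a_4 - 3 a_3 - 6 a_2 = 0  ->  12 a_4 = 3 a_3 + 6 a_2 = -25  ->  a_4 = -25/12
  x^3: 20 a_5 - 4 a_4 - 8 a_3 = 0  ->  20 a_5 = 4 a_4 + 8 a_3 = -27  ->  a_5 = -27/20
  x^4: 30 a_6 - 5 a_5 - 10 a_4 = 0  ->  30 a_6 = 5 a_5 + 10 a_4 = -331/12  ->  a_6 = -331/360
Truncated series: y(x) = -2 - 2 x - 3 x^2 - (7/3) x^3 - (25/12) x^4 - (27/20) x^5 - (331/360) x^6 + O(x^7).

a_0 = -2; a_1 = -2; a_2 = -3; a_3 = -7/3; a_4 = -25/12; a_5 = -27/20; a_6 = -331/360


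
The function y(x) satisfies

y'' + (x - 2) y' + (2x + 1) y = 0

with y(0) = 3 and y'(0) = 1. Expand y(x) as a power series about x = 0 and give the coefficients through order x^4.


Ansatz: y(x) = sum_{n>=0} a_n x^n, so y'(x) = sum_{n>=1} n a_n x^(n-1) and y''(x) = sum_{n>=2} n(n-1) a_n x^(n-2).
Substitute into P(x) y'' + Q(x) y' + R(x) y = 0 with P(x) = 1, Q(x) = x - 2, R(x) = 2x + 1, and match powers of x.
Initial conditions: a_0 = 3, a_1 = 1.
Setting the coefficient of each power of x to zero and solving order by order (substituting the coefficients already found):
  x^0: 2 a_2 - 2 a_1 + a_0 = 0  ->  2 a_2 = 2 a_1 - a_0 = -1  ->  a_2 = -1/2
  x^1: 6 a_3 - 4 a_2 + 2 a_1 + 2 a_0 = 0  ->  6 a_3 = 4 a_2 - 2 a_1 - 2 a_0 = -10  ->  a_3 = -5/3
  x^2: 12 a_4 - 6 a_3 + 3 a_2 + 2 a_1 = 0  ->  12 a_4 = 6 a_3 - 3 a_2 - 2 a_1 = -21/2  ->  a_4 = -7/8
Truncated series: y(x) = 3 + x - (1/2) x^2 - (5/3) x^3 - (7/8) x^4 + O(x^5).

a_0 = 3; a_1 = 1; a_2 = -1/2; a_3 = -5/3; a_4 = -7/8


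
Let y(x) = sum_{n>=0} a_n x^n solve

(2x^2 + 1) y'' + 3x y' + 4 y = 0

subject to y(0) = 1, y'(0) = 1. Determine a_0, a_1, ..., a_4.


Ansatz: y(x) = sum_{n>=0} a_n x^n, so y'(x) = sum_{n>=1} n a_n x^(n-1) and y''(x) = sum_{n>=2} n(n-1) a_n x^(n-2).
Substitute into P(x) y'' + Q(x) y' + R(x) y = 0 with P(x) = 2x^2 + 1, Q(x) = 3x, R(x) = 4, and match powers of x.
Initial conditions: a_0 = 1, a_1 = 1.
Setting the coefficient of each power of x to zero and solving order by order (substituting the coefficients already found):
  x^0: 2 a_2 + 4 a_0 = 0  ->  2 a_2 = -4 a_0 = -4  ->  a_2 = -2
  x^1: 6 a_3 + 7 a_1 = 0  ->  6 a_3 = -7 a_1 = -7  ->  a_3 = -7/6
  x^2: 12 a_4 + 14 a_2 = 0  ->  12 a_4 = -14 a_2 = 28  ->  a_4 = 7/3
Truncated series: y(x) = 1 + x - 2 x^2 - (7/6) x^3 + (7/3) x^4 + O(x^5).

a_0 = 1; a_1 = 1; a_2 = -2; a_3 = -7/6; a_4 = 7/3


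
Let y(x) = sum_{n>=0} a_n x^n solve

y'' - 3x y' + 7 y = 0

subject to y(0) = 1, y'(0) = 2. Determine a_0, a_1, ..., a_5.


Ansatz: y(x) = sum_{n>=0} a_n x^n, so y'(x) = sum_{n>=1} n a_n x^(n-1) and y''(x) = sum_{n>=2} n(n-1) a_n x^(n-2).
Substitute into P(x) y'' + Q(x) y' + R(x) y = 0 with P(x) = 1, Q(x) = -3x, R(x) = 7, and match powers of x.
Initial conditions: a_0 = 1, a_1 = 2.
Setting the coefficient of each power of x to zero and solving order by order (substituting the coefficients already found):
  x^0: 2 a_2 + 7 a_0 = 0  ->  2 a_2 = -7 a_0 = -7  ->  a_2 = -7/2
  x^1: 6 a_3 + 4 a_1 = 0  ->  6 a_3 = -4 a_1 = -8  ->  a_3 = -4/3
  x^2: 12 a_4 + a_2 = 0  ->  12 a_4 = -a_2 = 7/2  ->  a_4 = 7/24
  x^3: 20 a_5 - 2 a_3 = 0  ->  20 a_5 = 2 a_3 = -8/3  ->  a_5 = -2/15
Truncated series: y(x) = 1 + 2 x - (7/2) x^2 - (4/3) x^3 + (7/24) x^4 - (2/15) x^5 + O(x^6).

a_0 = 1; a_1 = 2; a_2 = -7/2; a_3 = -4/3; a_4 = 7/24; a_5 = -2/15


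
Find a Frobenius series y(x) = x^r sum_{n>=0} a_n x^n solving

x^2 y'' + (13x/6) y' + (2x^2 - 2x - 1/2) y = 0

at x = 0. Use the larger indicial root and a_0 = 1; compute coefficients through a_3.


Write in Frobenius form y'' + (p(x)/x) y' + (q(x)/x^2) y = 0:
  p(x) = 13/6,  q(x) = 2x^2 - 2x - 1/2.
Indicial equation: r(r-1) + (13/6) r + (-1/2) = 0 -> roots r_1 = 1/3, r_2 = -3/2.
Take r = r_1 = 1/3. Let y(x) = x^r sum_{n>=0} a_n x^n with a_0 = 1.
Substitute y = x^r sum a_n x^n and match x^{r+n}. The recurrence is
  D(n) a_n - 2 a_{n-1} + 2 a_{n-2} = 0,  where D(n) = (r+n)(r+n-1) + (13/6)(r+n) + (-1/2).
  a_n = [2 a_{n-1} - 2 a_{n-2}] / D(n).
Since the indicial polynomial factors as (r - r_1)(r - r_2), D(n) = (r_1 + n - r_1)(r_1 + n - r_2) = n(n + 11/6).
Evaluating step by step (a_0 = 1):
  n = 1: D(1) = 1(1 + 11/6) = 17/6; numerator = 2(1) = 2; a_1 = (2)/(17/6) = 12/17
  n = 2: D(2) = 2(2 + 11/6) = 23/3; numerator = 2(12/17) - 2(1) = -10/17; a_2 = (-10/17)/(23/3) = -30/391
  n = 3: D(3) = 3(3 + 11/6) = 29/2; numerator = 2(-30/391) - 2(12/17) = -36/23; a_3 = (-36/23)/(29/2) = -72/667

r = 1/3; a_0 = 1; a_1 = 12/17; a_2 = -30/391; a_3 = -72/667


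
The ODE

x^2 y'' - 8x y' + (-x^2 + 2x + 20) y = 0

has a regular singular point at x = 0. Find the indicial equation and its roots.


Divide by x^2 to reach normal form y'' + P_1(x) y' + P_2(x) y = 0 with P_1(x) = -8/x and P_2(x) = -1 + 2/x + 20/x^2.
x = 0 is a singular point because the y'-coefficient -8/x has a pole at x = 0 and the y-coefficient -1 + 2/x + 20/x^2 has a pole at x = 0.
It is a regular singular point because x P_1(x) = p(x) = -8 and x^2 P_2(x) = q(x) = -x^2 + 2x + 20 are polynomials, hence analytic at x = 0.
p(0) = -8,  q(0) = 20.
Indicial equation: r(r-1) + p(0) r + q(0) = 0, i.e. r^2 + (p(0) - 1) r + q(0) = 0, i.e. r^2 - 9 r + 20 = 0.
Discriminant: (-9)^2 - 4(20) = 1, so r = (9 ± 1)/2.
Solving: r_1 = 5, r_2 = 4.

indicial: r^2 - 9 r + 20 = 0; roots r_1 = 5, r_2 = 4


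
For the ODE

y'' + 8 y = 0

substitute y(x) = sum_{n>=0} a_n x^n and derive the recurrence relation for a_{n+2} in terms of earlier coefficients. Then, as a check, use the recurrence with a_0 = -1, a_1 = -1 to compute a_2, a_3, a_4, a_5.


Substitute y = sum_n a_n x^n into y'' + (const) y = 0.
y''(x) = sum_{n>=0} (n+2)(n+1) a_{n+2} x^n.
The ODE becomes sum_n [(n+2)(n+1) a_{n+2} + 8 a_n] x^n = 0.
Setting each coefficient to zero gives the recurrence:
  (n+2)(n+1) a_{n+2} + 8 a_n = 0,
  a_{n+2} = -8 / ((n+1)(n+2)) a_n.

Check with a_0 = -1, a_1 = -1 (apply the recurrence for n = 0, 1, 2, 3): a_0 = -1, a_1 = -1, a_2 = 4, a_3 = 4/3, a_4 = -8/3, a_5 = -8/15.

a_{n+2} = -8/((n+1)(n+2)) * a_n; check: a_0 = -1, a_1 = -1, a_2 = 4, a_3 = 4/3, a_4 = -8/3, a_5 = -8/15


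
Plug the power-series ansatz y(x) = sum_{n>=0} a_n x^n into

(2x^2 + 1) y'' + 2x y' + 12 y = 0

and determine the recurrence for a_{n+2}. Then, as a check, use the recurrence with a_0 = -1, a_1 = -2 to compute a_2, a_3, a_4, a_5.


Substitute y = sum_n a_n x^n.
(1 + 2 x^2) y'' contributes (n+2)(n+1) a_{n+2} + 2 n(n-1) a_n at x^n.
2 x y'(x) contributes 2 n a_n at x^n.
12 y(x) contributes 12 a_n at x^n.
Matching x^n: (n+2)(n+1) a_{n+2} + (2 n(n-1) + 2 n + 12) a_n = 0.
Thus a_{n+2} = (-2 n(n-1) - 2 n - 12) / ((n+1)(n+2)) * a_n.

Check with a_0 = -1, a_1 = -2 (apply the recurrence for n = 0, 1, 2, 3): a_0 = -1, a_1 = -2, a_2 = 6, a_3 = 14/3, a_4 = -10, a_5 = -7.

a_(n+2) = (-2 n(n-1) - 2 n - 12) / ((n+1)(n+2)) * a_n; check: a_0 = -1, a_1 = -2, a_2 = 6, a_3 = 14/3, a_4 = -10, a_5 = -7


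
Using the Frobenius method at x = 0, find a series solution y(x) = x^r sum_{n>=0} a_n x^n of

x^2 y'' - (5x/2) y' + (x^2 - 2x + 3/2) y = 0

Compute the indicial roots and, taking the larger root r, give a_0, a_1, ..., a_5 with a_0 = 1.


Write in Frobenius form y'' + (p(x)/x) y' + (q(x)/x^2) y = 0:
  p(x) = -5/2,  q(x) = x^2 - 2x + 3/2.
Indicial equation: r(r-1) + (-5/2) r + (3/2) = 0 -> roots r_1 = 3, r_2 = 1/2.
Take r = r_1 = 3. Let y(x) = x^r sum_{n>=0} a_n x^n with a_0 = 1.
Substitute y = x^r sum a_n x^n and match x^{r+n}. The recurrence is
  D(n) a_n - 2 a_{n-1} + 1 a_{n-2} = 0,  where D(n) = (r+n)(r+n-1) + (-5/2)(r+n) + (3/2).
  a_n = [2 a_{n-1} - 1 a_{n-2}] / D(n).
Since the indicial polynomial factors as (r - r_1)(r - r_2), D(n) = (r_1 + n - r_1)(r_1 + n - r_2) = n(n + 5/2).
Evaluating step by step (a_0 = 1):
  n = 1: D(1) = 1(1 + 5/2) = 7/2; numerator = 2(1) = 2; a_1 = (2)/(7/2) = 4/7
  n = 2: D(2) = 2(2 + 5/2) = 9; numerator = 2(4/7) - 1(1) = 1/7; a_2 = (1/7)/(9) = 1/63
  n = 3: D(3) = 3(3 + 5/2) = 33/2; numerator = 2(1/63) - 1(4/7) = -34/63; a_3 = (-34/63)/(33/2) = -68/2079
  n = 4: D(4) = 4(4 + 5/2) = 26; numerator = 2(-68/2079) - 1(1/63) = -169/2079; a_4 = (-169/2079)/(26) = -13/4158
  n = 5: D(5) = 5(5 + 5/2) = 75/2; numerator = 2(-13/4158) - 1(-68/2079) = 5/189; a_5 = (5/189)/(75/2) = 2/2835

r = 3; a_0 = 1; a_1 = 4/7; a_2 = 1/63; a_3 = -68/2079; a_4 = -13/4158; a_5 = 2/2835


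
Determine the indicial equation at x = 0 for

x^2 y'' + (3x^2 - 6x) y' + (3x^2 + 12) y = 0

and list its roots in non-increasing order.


Divide by x^2 to reach normal form y'' + P_1(x) y' + P_2(x) y = 0 with P_1(x) = 3 - 6/x and P_2(x) = 3 + 12/x^2.
x = 0 is a singular point because the y'-coefficient 3 - 6/x has a pole at x = 0 and the y-coefficient 3 + 12/x^2 has a pole at x = 0.
It is a regular singular point because x P_1(x) = p(x) = 3x - 6 and x^2 P_2(x) = q(x) = 3x^2 + 12 are polynomials, hence analytic at x = 0.
p(0) = -6,  q(0) = 12.
Indicial equation: r(r-1) + p(0) r + q(0) = 0, i.e. r^2 + (p(0) - 1) r + q(0) = 0, i.e. r^2 - 7 r + 12 = 0.
Discriminant: (-7)^2 - 4(12) = 1, so r = (7 ± 1)/2.
Solving: r_1 = 4, r_2 = 3.

indicial: r^2 - 7 r + 12 = 0; roots r_1 = 4, r_2 = 3


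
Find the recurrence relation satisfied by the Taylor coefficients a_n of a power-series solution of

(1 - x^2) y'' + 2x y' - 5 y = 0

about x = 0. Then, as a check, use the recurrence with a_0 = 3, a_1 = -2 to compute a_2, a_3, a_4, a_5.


Substitute y = sum_n a_n x^n.
(1 - 1 x^2) y'' contributes (n+2)(n+1) a_{n+2} - n(n-1) a_n at x^n.
2 x y'(x) contributes 2 n a_n at x^n.
-5 y(x) contributes -5 a_n at x^n.
Matching x^n: (n+2)(n+1) a_{n+2} + (-n(n-1) + 2 n - 5) a_n = 0.
Thus a_{n+2} = (n(n-1) - 2 n + 5) / ((n+1)(n+2)) * a_n.

Check with a_0 = 3, a_1 = -2 (apply the recurrence for n = 0, 1, 2, 3): a_0 = 3, a_1 = -2, a_2 = 15/2, a_3 = -1, a_4 = 15/8, a_5 = -1/4.

a_(n+2) = (n(n-1) - 2 n + 5) / ((n+1)(n+2)) * a_n; check: a_0 = 3, a_1 = -2, a_2 = 15/2, a_3 = -1, a_4 = 15/8, a_5 = -1/4


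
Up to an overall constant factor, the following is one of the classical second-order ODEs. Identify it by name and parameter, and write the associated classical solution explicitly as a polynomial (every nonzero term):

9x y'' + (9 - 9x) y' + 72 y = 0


All three coefficients share the factor 9; dividing through by 9 gives  x y'' + (1 - x) y' + 8 y = 0.
This matches the Laguerre equation x y'' + (1 - x) y' + n y = 0 with n = 8; the polynomial solution is L_8(x).
With y = sum_k a_k x^k, matching x^k gives (k+1)k a_{k+1} + (k+1) a_{k+1} - k a_k + n a_k = 0, i.e. (k+1)^2 a_{k+1} = (k - n) a_k = (k - 8) a_k. The right side vanishes at k = 8, so the series terminates at degree 8.
Standard normalization L_n(0) = 1 gives a_0 = 1. Work upward with a_{k+1} = (k - 8) a_k / (k+1)^2:
  a_1 = (0 - 8)(1) / 1^2 = -8/1 = -8
  a_2 = (1 - 8)(-8) / 2^2 = 56/4 = 14
  a_3 = (2 - 8)(14) / 3^2 = -84/9 = -28/3
  a_4 = (3 - 8)(-28/3) / 4^2 = (140/3)/16 = 35/12
  a_5 = (4 - 8)(35/12) / 5^2 = (-35/3)/25 = -7/15
  a_6 = (5 - 8)(-7/15) / 6^2 = (7/5)/36 = 7/180
  a_7 = (6 - 8)(7/180) / 7^2 = (-7/90)/49 = -1/630
  a_8 = (7 - 8)(-1/630) / 8^2 = (1/630)/64 = 1/40320
Hence L_8(x) = x^8/40320 - x^7/630 + 7 x^6/180 - 7 x^5/15 + 35 x^4/12 - 28 x^3/3 + 14 x^2 - 8 x + 1.

L_8(x); series = x^8/40320 - x^7/630 + 7 x^6/180 - 7 x^5/15 + 35 x^4/12 - 28 x^3/3 + 14 x^2 - 8 x + 1
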